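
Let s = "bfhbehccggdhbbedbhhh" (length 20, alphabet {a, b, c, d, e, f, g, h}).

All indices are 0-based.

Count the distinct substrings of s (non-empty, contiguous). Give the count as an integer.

194

sorted suffixes:
  #0 SA[0]=12  'bbedbhhh'
  #1 SA[1]=13  'bedbhhh'
  #2 SA[2]=3  'behccggdhbbedbhhh'
  #3 SA[3]=0  'bfhbehccggdhbbedbhhh'
  #4 SA[4]=16  'bhhh'
  #5 SA[5]=6  'ccggdhbbedbhhh'
  #6 SA[6]=7  'cggdhbbedbhhh'
  #7 SA[7]=15  'dbhhh'
  #8 SA[8]=10  'dhbbedbhhh'
  #9 SA[9]=14  'edbhhh'
  #10 SA[10]=4  'ehccggdhbbedbhhh'
  #11 SA[11]=1  'fhbehccggdhbbedbhhh'
  #12 SA[12]=9  'gdhbbedbhhh'
  #13 SA[13]=8  'ggdhbbedbhhh'
  #14 SA[14]=19  'h'
  #15 SA[15]=11  'hbbedbhhh'
  #16 SA[16]=2  'hbehccggdhbbedbhhh'
  #17 SA[17]=5  'hccggdhbbedbhhh'
  #18 SA[18]=18  'hh'
  #19 SA[19]=17  'hhh'

SA = [12, 13, 3, 0, 16, 6, 7, 15, 10, 14, 4, 1, 9, 8, 19, 11, 2, 5, 18, 17]
[i] adj suffixes → lcp
  [1] 12/13 → 1 ('b')
  [2] 13/3 → 2 ('be')
  [3] 3/0 → 1 ('b')
  [4] 0/16 → 1 ('b')
  [5] 16/6 → 0 ('')
  [6] 6/7 → 1 ('c')
  [7] 7/15 → 0 ('')
  [8] 15/10 → 1 ('d')
  [9] 10/14 → 0 ('')
  [10] 14/4 → 1 ('e')
  [11] 4/1 → 0 ('')
  [12] 1/9 → 0 ('')
  [13] 9/8 → 1 ('g')
  [14] 8/19 → 0 ('')
  [15] 19/11 → 1 ('h')
  [16] 11/2 → 2 ('hb')
  [17] 2/5 → 1 ('h')
  [18] 5/18 → 1 ('h')
  [19] 18/17 → 2 ('hh')

n(n+1)/2 = 20·21/2 = 210
Σ LCP = 0 + 1 + 2 + 1 + 1 + 0 + 1 + 0 + 1 + 0 + 1 + 0 + 0 + 1 + 0 + 1 + 2 + 1 + 1 + 2 = 16
distinct = 210 − 16 = 194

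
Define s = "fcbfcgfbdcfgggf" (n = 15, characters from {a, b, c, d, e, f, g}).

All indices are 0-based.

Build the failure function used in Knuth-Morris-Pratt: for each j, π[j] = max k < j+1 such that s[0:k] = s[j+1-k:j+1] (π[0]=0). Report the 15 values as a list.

[0, 0, 0, 1, 2, 0, 1, 0, 0, 0, 1, 0, 0, 0, 1]

π[0] = 0
j=1 s[j]='c': π[1]=0 (border '')
j=2 s[j]='b': π[2]=0 (border '')
j=3 s[j]='f': π[3]=1 (border 'f')
j=4 s[j]='c': π[4]=2 (border 'fc')
j=5 s[j]='g': k: 2→0; π[5]=0 (border '')
j=6 s[j]='f': π[6]=1 (border 'f')
j=7 s[j]='b': k: 1→0; π[7]=0 (border '')
j=8 s[j]='d': π[8]=0 (border '')
j=9 s[j]='c': π[9]=0 (border '')
j=10 s[j]='f': π[10]=1 (border 'f')
j=11 s[j]='g': k: 1→0; π[11]=0 (border '')
j=12 s[j]='g': π[12]=0 (border '')
j=13 s[j]='g': π[13]=0 (border '')
j=14 s[j]='f': π[14]=1 (border 'f')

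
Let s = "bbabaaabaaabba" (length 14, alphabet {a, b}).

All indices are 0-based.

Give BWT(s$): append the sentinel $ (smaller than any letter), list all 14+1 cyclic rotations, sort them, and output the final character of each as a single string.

abbbaabaabaaba$

rank  rotation         last
    0  $bbabaaabaaabba  a
    1  a$bbabaaabaaabb  b
    2  aaabaaabba$bbab  b
    3  aaabba$bbabaaab  b
    4  aabaaabba$bbaba  a
    5  aabba$bbabaaaba  a
    6  abaaabaaabba$bb  b
    7  abaaabba$bbabaa  a
    8  abba$bbabaaabaa  a
    9  ba$bbabaaabaaab  b
   10  baaabaaabba$bba  a
   11  baaabba$bbabaaa  a
   12  babaaabaaabba$b  b
   13  bba$bbabaaabaaa  a
   14  bbabaaabaaabba$  $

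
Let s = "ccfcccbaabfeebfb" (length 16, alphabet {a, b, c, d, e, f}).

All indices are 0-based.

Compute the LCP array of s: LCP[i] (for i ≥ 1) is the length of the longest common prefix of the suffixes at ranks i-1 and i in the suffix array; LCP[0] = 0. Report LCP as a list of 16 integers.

[0, 1, 0, 1, 1, 2, 0, 1, 2, 2, 1, 0, 1, 0, 1, 1]

sorted suffixes:
  #0 SA[0]=7  'aabfeebfb'
  #1 SA[1]=8  'abfeebfb'
  #2 SA[2]=15  'b'
  #3 SA[3]=6  'baabfeebfb'
  #4 SA[4]=13  'bfb'
  #5 SA[5]=9  'bfeebfb'
  #6 SA[6]=5  'cbaabfeebfb'
  #7 SA[7]=4  'ccbaabfeebfb'
  #8 SA[8]=3  'cccbaabfeebfb'
  #9 SA[9]=0  'ccfcccbaabfeebfb'
  #10 SA[10]=1  'cfcccbaabfeebfb'
  #11 SA[11]=12  'ebfb'
  #12 SA[12]=11  'eebfb'
  #13 SA[13]=14  'fb'
  #14 SA[14]=2  'fcccbaabfeebfb'
  #15 SA[15]=10  'feebfb'

SA = [7, 8, 15, 6, 13, 9, 5, 4, 3, 0, 1, 12, 11, 14, 2, 10]
rank  pair      lcp
   1  s[7:],s[8:]  1  'a'
   2  s[8:],s[15:]  0  ''
   3  s[15:],s[6:]  1  'b'
   4  s[6:],s[13:]  1  'b'
   5  s[13:],s[9:]  2  'bf'
   6  s[9:],s[5:]  0  ''
   7  s[5:],s[4:]  1  'c'
   8  s[4:],s[3:]  2  'cc'
   9  s[3:],s[0:]  2  'cc'
  10  s[0:],s[1:]  1  'c'
  11  s[1:],s[12:]  0  ''
  12  s[12:],s[11:]  1  'e'
  13  s[11:],s[14:]  0  ''
  14  s[14:],s[2:]  1  'f'
  15  s[2:],s[10:]  1  'f'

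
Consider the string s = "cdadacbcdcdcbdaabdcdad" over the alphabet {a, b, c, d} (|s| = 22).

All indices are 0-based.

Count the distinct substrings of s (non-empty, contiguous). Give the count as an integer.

219

rank→(start, suffix):
  0 → (14, 'aabdcdad')
  1 → (15, 'abdcdad')
  2 → (4, 'acbcdcdcbdaabdcdad')
  3 → (20, 'ad')
  4 → (2, 'adacbcdcdcbdaabdcdad')
  5 → (6, 'bcdcdcbdaabdcdad')
  6 → (12, 'bdaabdcdad')
  7 → (16, 'bdcdad')
  8 → (5, 'cbcdcdcbdaabdcdad')
  9 → (11, 'cbdaabdcdad')
  10 → (18, 'cdad')
  11 → (0, 'cdadacbcdcdcbdaabdcdad')
  12 → (9, 'cdcbdaabdcdad')
  13 → (7, 'cdcdcbdaabdcdad')
  14 → (21, 'd')
  15 → (13, 'daabdcdad')
  16 → (3, 'dacbcdcdcbdaabdcdad')
  17 → (19, 'dad')
  18 → (1, 'dadacbcdcdcbdaabdcdad')
  19 → (10, 'dcbdaabdcdad')
  20 → (17, 'dcdad')
  21 → (8, 'dcdcbdaabdcdad')

SA = [14, 15, 4, 20, 2, 6, 12, 16, 5, 11, 18, 0, 9, 7, 21, 13, 3, 19, 1, 10, 17, 8]
[i] adj suffixes → lcp
  [1] 14/15 → 1 ('a')
  [2] 15/4 → 1 ('a')
  [3] 4/20 → 1 ('a')
  [4] 20/2 → 2 ('ad')
  [5] 2/6 → 0 ('')
  [6] 6/12 → 1 ('b')
  [7] 12/16 → 2 ('bd')
  [8] 16/5 → 0 ('')
  [9] 5/11 → 2 ('cb')
  [10] 11/18 → 1 ('c')
  [11] 18/0 → 4 ('cdad')
  [12] 0/9 → 2 ('cd')
  [13] 9/7 → 3 ('cdc')
  [14] 7/21 → 0 ('')
  [15] 21/13 → 1 ('d')
  [16] 13/3 → 2 ('da')
  [17] 3/19 → 2 ('da')
  [18] 19/1 → 3 ('dad')
  [19] 1/10 → 1 ('d')
  [20] 10/17 → 2 ('dc')
  [21] 17/8 → 3 ('dcd')

n(n+1)/2 = 22·23/2 = 253
Σ LCP = 0 + 1 + 1 + 1 + 2 + 0 + 1 + 2 + 0 + 2 + 1 + 4 + 2 + 3 + 0 + 1 + 2 + 2 + 3 + 1 + 2 + 3 = 34
distinct = 253 − 34 = 219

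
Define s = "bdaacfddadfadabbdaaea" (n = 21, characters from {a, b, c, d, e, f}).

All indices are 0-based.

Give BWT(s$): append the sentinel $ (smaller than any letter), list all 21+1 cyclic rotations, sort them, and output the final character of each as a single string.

rank  rotation                last
    0  $bdaacfddadfadabbdaaea  a
    1  a$bdaacfddadfadabbdaae  e
    2  aacfddadfadabbdaaea$bd  d
    3  aaea$bdaacfddadfadabbd  d
    4  abbdaaea$bdaacfddadfad  d
    5  acfddadfadabbdaaea$bda  a
    6  adabbdaaea$bdaacfddadf  f
    7  adfadabbdaaea$bdaacfdd  d
    8  aea$bdaacfddadfadabbda  a
    9  bbdaaea$bdaacfddadfada  a
   10  bdaacfddadfadabbdaaea$  $
   11  bdaaea$bdaacfddadfadab  b
   12  cfddadfadabbdaaea$bdaa  a
   13  daacfddadfadabbdaaea$b  b
   14  daaea$bdaacfddadfadabb  b
   15  dabbdaaea$bdaacfddadfa  a
   16  dadfadabbdaaea$bdaacfd  d
   17  ddadfadabbdaaea$bdaacf  f
   18  dfadabbdaaea$bdaacfdda  a
   19  ea$bdaacfddadfadabbdaa  a
   20  fadabbdaaea$bdaacfddad  d
   21  fddadfadabbdaaea$bdaac  c

aedddafdaa$babbadfaadc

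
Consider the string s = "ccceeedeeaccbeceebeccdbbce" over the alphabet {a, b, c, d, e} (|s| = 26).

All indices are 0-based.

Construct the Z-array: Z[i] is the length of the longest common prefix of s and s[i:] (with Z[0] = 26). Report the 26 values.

Z[0]=26
i=1: i≥r, start 0; Z[1]=2 extend→box=[1,3)
i=2: min(r-i=1, Z[1]=2)=1; Z[2]=1
i=3: i≥r, start 0; Z[3]=0
i=4: i≥r, start 0; Z[4]=0
i=5: i≥r, start 0; Z[5]=0
i=6: i≥r, start 0; Z[6]=0
i=7: i≥r, start 0; Z[7]=0
i=8: i≥r, start 0; Z[8]=0
i=9: i≥r, start 0; Z[9]=0
i=10: i≥r, start 0; Z[10]=2 extend→box=[10,12)
i=11: min(r-i=1, Z[1]=2)=1; Z[11]=1
i=12: i≥r, start 0; Z[12]=0
i=13: i≥r, start 0; Z[13]=0
i=14: i≥r, start 0; Z[14]=1 extend→box=[14,15)
i=15: i≥r, start 0; Z[15]=0
i=16: i≥r, start 0; Z[16]=0
i=17: i≥r, start 0; Z[17]=0
i=18: i≥r, start 0; Z[18]=0
i=19: i≥r, start 0; Z[19]=2 extend→box=[19,21)
i=20: min(r-i=1, Z[1]=2)=1; Z[20]=1
i=21: i≥r, start 0; Z[21]=0
i=22: i≥r, start 0; Z[22]=0
i=23: i≥r, start 0; Z[23]=0
i=24: i≥r, start 0; Z[24]=1 extend→box=[24,25)
i=25: i≥r, start 0; Z[25]=0

[26, 2, 1, 0, 0, 0, 0, 0, 0, 0, 2, 1, 0, 0, 1, 0, 0, 0, 0, 2, 1, 0, 0, 0, 1, 0]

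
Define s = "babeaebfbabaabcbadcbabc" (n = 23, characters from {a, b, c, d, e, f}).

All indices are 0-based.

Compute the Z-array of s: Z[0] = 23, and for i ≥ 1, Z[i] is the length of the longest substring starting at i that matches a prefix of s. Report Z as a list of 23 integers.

Z[0]=23
i=1: fresh scan; Z[1]=0
i=2: fresh scan; Z[2]=1 extend→box=[2,3)
i=3: fresh scan; Z[3]=0
i=4: fresh scan; Z[4]=0
i=5: fresh scan; Z[5]=0
i=6: fresh scan; Z[6]=1 extend→box=[6,7)
i=7: fresh scan; Z[7]=0
i=8: fresh scan; Z[8]=3 extend→box=[8,11)
i=9: min(r-i=2, Z[1]=0)=0; Z[9]=0
i=10: min(r-i=1, Z[2]=1)=1; Z[10]=2 extend→box=[10,12)
i=11: min(r-i=1, Z[1]=0)=0; Z[11]=0
i=12: fresh scan; Z[12]=0
i=13: fresh scan; Z[13]=1 extend→box=[13,14)
i=14: fresh scan; Z[14]=0
i=15: fresh scan; Z[15]=2 extend→box=[15,17)
i=16: min(r-i=1, Z[1]=0)=0; Z[16]=0
i=17: fresh scan; Z[17]=0
i=18: fresh scan; Z[18]=0
i=19: fresh scan; Z[19]=3 extend→box=[19,22)
i=20: min(r-i=2, Z[1]=0)=0; Z[20]=0
i=21: min(r-i=1, Z[2]=1)=1; Z[21]=1
i=22: fresh scan; Z[22]=0

[23, 0, 1, 0, 0, 0, 1, 0, 3, 0, 2, 0, 0, 1, 0, 2, 0, 0, 0, 3, 0, 1, 0]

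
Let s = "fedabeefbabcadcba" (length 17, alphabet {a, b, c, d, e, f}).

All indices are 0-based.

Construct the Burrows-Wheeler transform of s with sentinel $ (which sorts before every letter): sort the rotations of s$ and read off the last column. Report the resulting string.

abbdccfaabdeafbee$

rank  rotation            last
    0  $fedabeefbabcadcba  a
    1  a$fedabeefbabcadcb  b
    2  abcadcba$fedabeefb  b
    3  abeefbabcadcba$fed  d
    4  adcba$fedabeefbabc  c
    5  ba$fedabeefbabcadc  c
    6  babcadcba$fedabeef  f
    7  bcadcba$fedabeefba  a
    8  beefbabcadcba$feda  a
    9  cadcba$fedabeefbab  b
   10  cba$fedabeefbabcad  d
   11  dabeefbabcadcba$fe  e
   12  dcba$fedabeefbabca  a
   13  edabeefbabcadcba$f  f
   14  eefbabcadcba$fedab  b
   15  efbabcadcba$fedabe  e
   16  fbabcadcba$fedabee  e
   17  fedabeefbabcadcba$  $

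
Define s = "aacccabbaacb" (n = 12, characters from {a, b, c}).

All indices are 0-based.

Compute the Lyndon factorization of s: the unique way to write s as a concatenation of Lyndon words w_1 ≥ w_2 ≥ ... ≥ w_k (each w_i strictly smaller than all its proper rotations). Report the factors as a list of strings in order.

emit factor 1: 'aacccabb' (i=0, period=8)
emit factor 2: 'aacb' (i=8, period=4)

["aacccabb", "aacb"]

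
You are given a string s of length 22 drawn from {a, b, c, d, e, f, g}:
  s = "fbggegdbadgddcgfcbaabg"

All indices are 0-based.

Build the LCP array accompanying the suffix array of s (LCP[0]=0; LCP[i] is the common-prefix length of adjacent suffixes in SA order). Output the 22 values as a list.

[0, 1, 1, 0, 2, 1, 2, 0, 1, 0, 1, 1, 1, 0, 0, 1, 0, 1, 2, 1, 1, 1]

rank→(start, suffix):
  0 → (18, 'aabg')
  1 → (19, 'abg')
  2 → (8, 'adgddcgfcbaabg')
  3 → (17, 'baabg')
  4 → (7, 'badgddcgfcbaabg')
  5 → (20, 'bg')
  6 → (1, 'bggegdbadgddcgfcbaabg')
  7 → (16, 'cbaabg')
  8 → (13, 'cgfcbaabg')
  9 → (6, 'dbadgddcgfcbaabg')
  10 → (12, 'dcgfcbaabg')
  11 → (11, 'ddcgfcbaabg')
  12 → (9, 'dgddcgfcbaabg')
  13 → (4, 'egdbadgddcgfcbaabg')
  14 → (0, 'fbggegdbadgddcgfcbaabg')
  15 → (15, 'fcbaabg')
  16 → (21, 'g')
  17 → (5, 'gdbadgddcgfcbaabg')
  18 → (10, 'gddcgfcbaabg')
  19 → (3, 'gegdbadgddcgfcbaabg')
  20 → (14, 'gfcbaabg')
  21 → (2, 'ggegdbadgddcgfcbaabg')

SA = [18, 19, 8, 17, 7, 20, 1, 16, 13, 6, 12, 11, 9, 4, 0, 15, 21, 5, 10, 3, 14, 2]
i: (SA[i-1],SA[i]) lcp shared
  1: (18,19) 1 'a'
  2: (19,8) 1 'a'
  3: (8,17) 0 ''
  4: (17,7) 2 'ba'
  5: (7,20) 1 'b'
  6: (20,1) 2 'bg'
  7: (1,16) 0 ''
  8: (16,13) 1 'c'
  9: (13,6) 0 ''
  10: (6,12) 1 'd'
  11: (12,11) 1 'd'
  12: (11,9) 1 'd'
  13: (9,4) 0 ''
  14: (4,0) 0 ''
  15: (0,15) 1 'f'
  16: (15,21) 0 ''
  17: (21,5) 1 'g'
  18: (5,10) 2 'gd'
  19: (10,3) 1 'g'
  20: (3,14) 1 'g'
  21: (14,2) 1 'g'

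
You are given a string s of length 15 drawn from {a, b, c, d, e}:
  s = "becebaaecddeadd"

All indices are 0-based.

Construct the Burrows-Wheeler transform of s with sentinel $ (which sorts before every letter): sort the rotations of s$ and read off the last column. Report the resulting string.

rank  rotation          last
    0  $becebaaecddeadd  d
    1  aaecddeadd$beceb  b
    2  add$becebaaecdde  e
    3  aecddeadd$beceba  a
    4  baaecddeadd$bece  e
    5  becebaaecddeadd$  $
    6  cddeadd$becebaae  e
    7  cebaaecddeadd$be  e
    8  d$becebaaecddead  d
    9  dd$becebaaecddea  a
   10  ddeadd$becebaaec  c
   11  deadd$becebaaecd  d
   12  eadd$becebaaecdd  d
   13  ebaaecddeadd$bec  c
   14  ecddeadd$becebaa  a
   15  ecebaaecddeadd$b  b

dbeae$eedacddcab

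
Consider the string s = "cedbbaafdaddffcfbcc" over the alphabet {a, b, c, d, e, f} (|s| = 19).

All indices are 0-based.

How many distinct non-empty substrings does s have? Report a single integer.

sorted suffixes:
  #0 SA[0]=5  'aafdaddffcfbcc'
  #1 SA[1]=9  'addffcfbcc'
  #2 SA[2]=6  'afdaddffcfbcc'
  #3 SA[3]=4  'baafdaddffcfbcc'
  #4 SA[4]=3  'bbaafdaddffcfbcc'
  #5 SA[5]=16  'bcc'
  #6 SA[6]=18  'c'
  #7 SA[7]=17  'cc'
  #8 SA[8]=0  'cedbbaafdaddffcfbcc'
  #9 SA[9]=14  'cfbcc'
  #10 SA[10]=8  'daddffcfbcc'
  #11 SA[11]=2  'dbbaafdaddffcfbcc'
  #12 SA[12]=10  'ddffcfbcc'
  #13 SA[13]=11  'dffcfbcc'
  #14 SA[14]=1  'edbbaafdaddffcfbcc'
  #15 SA[15]=15  'fbcc'
  #16 SA[16]=13  'fcfbcc'
  #17 SA[17]=7  'fdaddffcfbcc'
  #18 SA[18]=12  'ffcfbcc'

SA = [5, 9, 6, 4, 3, 16, 18, 17, 0, 14, 8, 2, 10, 11, 1, 15, 13, 7, 12]
rank  pair      lcp
   1  s[5:],s[9:]  1  'a'
   2  s[9:],s[6:]  1  'a'
   3  s[6:],s[4:]  0  ''
   4  s[4:],s[3:]  1  'b'
   5  s[3:],s[16:]  1  'b'
   6  s[16:],s[18:]  0  ''
   7  s[18:],s[17:]  1  'c'
   8  s[17:],s[0:]  1  'c'
   9  s[0:],s[14:]  1  'c'
  10  s[14:],s[8:]  0  ''
  11  s[8:],s[2:]  1  'd'
  12  s[2:],s[10:]  1  'd'
  13  s[10:],s[11:]  1  'd'
  14  s[11:],s[1:]  0  ''
  15  s[1:],s[15:]  0  ''
  16  s[15:],s[13:]  1  'f'
  17  s[13:],s[7:]  1  'f'
  18  s[7:],s[12:]  1  'f'

n(n+1)/2 = 19·20/2 = 190
Σ LCP = 0 + 1 + 1 + 0 + 1 + 1 + 0 + 1 + 1 + 1 + 0 + 1 + 1 + 1 + 0 + 0 + 1 + 1 + 1 = 13
distinct = 190 − 13 = 177

177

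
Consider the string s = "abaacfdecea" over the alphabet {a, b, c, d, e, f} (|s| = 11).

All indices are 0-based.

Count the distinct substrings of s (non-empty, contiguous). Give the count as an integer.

rank | idx | suffix
   0 |  10 | a
   1 |   2 | aacfdecea
   2 |   0 | abaacfdecea
   3 |   3 | acfdecea
   4 |   1 | baacfdecea
   5 |   8 | cea
   6 |   4 | cfdecea
   7 |   6 | decea
   8 |   9 | ea
   9 |   7 | ecea
  10 |   5 | fdecea

SA = [10, 2, 0, 3, 1, 8, 4, 6, 9, 7, 5]
rank  pair      lcp
   1  s[10:],s[2:]  1  'a'
   2  s[2:],s[0:]  1  'a'
   3  s[0:],s[3:]  1  'a'
   4  s[3:],s[1:]  0  ''
   5  s[1:],s[8:]  0  ''
   6  s[8:],s[4:]  1  'c'
   7  s[4:],s[6:]  0  ''
   8  s[6:],s[9:]  0  ''
   9  s[9:],s[7:]  1  'e'
  10  s[7:],s[5:]  0  ''

n(n+1)/2 = 11·12/2 = 66
Σ LCP = 0 + 1 + 1 + 1 + 0 + 0 + 1 + 0 + 0 + 1 + 0 = 5
distinct = 66 − 5 = 61

61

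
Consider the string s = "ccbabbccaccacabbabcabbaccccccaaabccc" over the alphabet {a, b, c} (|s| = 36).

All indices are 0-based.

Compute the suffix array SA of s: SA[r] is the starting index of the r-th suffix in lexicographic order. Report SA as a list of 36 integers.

rank→(start, suffix):
  0 → (29, 'aaabccc')
  1 → (30, 'aabccc')
  2 → (13, 'abbabcabbaccccccaaabccc')
  3 → (19, 'abbaccccccaaabccc')
  4 → (3, 'abbccaccacabbabcabbaccccccaaabccc')
  5 → (16, 'abcabbaccccccaaabccc')
  6 → (31, 'abccc')
  7 → (11, 'acabbabcabbaccccccaaabccc')
  8 → (8, 'accacabbabcabbaccccccaaabccc')
  9 → (22, 'accccccaaabccc')
  10 → (2, 'babbccaccacabbabcabbaccccccaaabccc')
  11 → (15, 'babcabbaccccccaaabccc')
  12 → (21, 'baccccccaaabccc')
  13 → (14, 'bbabcabbaccccccaaabccc')
  14 → (20, 'bbaccccccaaabccc')
  15 → (4, 'bbccaccacabbabcabbaccccccaaabccc')
  16 → (17, 'bcabbaccccccaaabccc')
  17 → (5, 'bccaccacabbabcabbaccccccaaabccc')
  18 → (32, 'bccc')
  19 → (35, 'c')
  20 → (28, 'caaabccc')
  21 → (12, 'cabbabcabbaccccccaaabccc')
  22 → (18, 'cabbaccccccaaabccc')
  23 → (10, 'cacabbabcabbaccccccaaabccc')
  24 → (7, 'caccacabbabcabbaccccccaaabccc')
  25 → (1, 'cbabbccaccacabbabcabbaccccccaaabccc')
  26 → (34, 'cc')
  27 → (27, 'ccaaabccc')
  28 → (9, 'ccacabbabcabbaccccccaaabccc')
  29 → (6, 'ccaccacabbabcabbaccccccaaabccc')
  30 → (0, 'ccbabbccaccacabbabcabbaccccccaaabccc')
  31 → (33, 'ccc')
  32 → (26, 'cccaaabccc')
  33 → (25, 'ccccaaabccc')
  34 → (24, 'cccccaaabccc')
  35 → (23, 'ccccccaaabccc')

[29, 30, 13, 19, 3, 16, 31, 11, 8, 22, 2, 15, 21, 14, 20, 4, 17, 5, 32, 35, 28, 12, 18, 10, 7, 1, 34, 27, 9, 6, 0, 33, 26, 25, 24, 23]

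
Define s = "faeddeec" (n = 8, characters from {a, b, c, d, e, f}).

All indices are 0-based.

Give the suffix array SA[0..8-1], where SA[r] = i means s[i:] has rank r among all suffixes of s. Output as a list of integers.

sorted suffixes:
  #0 SA[0]=1  'aeddeec'
  #1 SA[1]=7  'c'
  #2 SA[2]=3  'ddeec'
  #3 SA[3]=4  'deec'
  #4 SA[4]=6  'ec'
  #5 SA[5]=2  'eddeec'
  #6 SA[6]=5  'eec'
  #7 SA[7]=0  'faeddeec'

[1, 7, 3, 4, 6, 2, 5, 0]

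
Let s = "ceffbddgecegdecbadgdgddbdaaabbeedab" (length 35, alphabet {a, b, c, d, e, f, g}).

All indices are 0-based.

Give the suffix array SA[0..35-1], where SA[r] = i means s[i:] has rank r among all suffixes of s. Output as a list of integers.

rank→(start, suffix):
  0 → (25, 'aaabbeedab')
  1 → (26, 'aabbeedab')
  2 → (33, 'ab')
  3 → (27, 'abbeedab')
  4 → (16, 'adgdgddbdaaabbeedab')
  5 → (34, 'b')
  6 → (15, 'badgdgddbdaaabbeedab')
  7 → (28, 'bbeedab')
  8 → (23, 'bdaaabbeedab')
  9 → (4, 'bddgecegdecbadgdgddbdaaabbeedab')
  10 → (29, 'beedab')
  11 → (14, 'cbadgdgddbdaaabbeedab')
  12 → (0, 'ceffbddgecegdecbadgdgddbdaaabbeedab')
  13 → (9, 'cegdecbadgdgddbdaaabbeedab')
  14 → (24, 'daaabbeedab')
  15 → (32, 'dab')
  16 → (22, 'dbdaaabbeedab')
  17 → (21, 'ddbdaaabbeedab')
  18 → (5, 'ddgecegdecbadgdgddbdaaabbeedab')
  19 → (12, 'decbadgdgddbdaaabbeedab')
  20 → (19, 'dgddbdaaabbeedab')
  21 → (17, 'dgdgddbdaaabbeedab')
  22 → (6, 'dgecegdecbadgdgddbdaaabbeedab')
  23 → (13, 'ecbadgdgddbdaaabbeedab')
  24 → (8, 'ecegdecbadgdgddbdaaabbeedab')
  25 → (31, 'edab')
  26 → (30, 'eedab')
  27 → (1, 'effbddgecegdecbadgdgddbdaaabbeedab')
  28 → (10, 'egdecbadgdgddbdaaabbeedab')
  29 → (3, 'fbddgecegdecbadgdgddbdaaabbeedab')
  30 → (2, 'ffbddgecegdecbadgdgddbdaaabbeedab')
  31 → (20, 'gddbdaaabbeedab')
  32 → (11, 'gdecbadgdgddbdaaabbeedab')
  33 → (18, 'gdgddbdaaabbeedab')
  34 → (7, 'gecegdecbadgdgddbdaaabbeedab')

[25, 26, 33, 27, 16, 34, 15, 28, 23, 4, 29, 14, 0, 9, 24, 32, 22, 21, 5, 12, 19, 17, 6, 13, 8, 31, 30, 1, 10, 3, 2, 20, 11, 18, 7]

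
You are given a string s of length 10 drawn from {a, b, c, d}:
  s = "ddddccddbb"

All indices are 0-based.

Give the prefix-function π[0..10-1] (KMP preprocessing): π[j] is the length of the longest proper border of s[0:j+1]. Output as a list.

π[0] = 0
j=1 s[j]='d': π[1]=1 (border 'd')
j=2 s[j]='d': π[2]=2 (border 'dd')
j=3 s[j]='d': π[3]=3 (border 'ddd')
j=4 s[j]='c': k: 3→2→1→0; π[4]=0 (border '')
j=5 s[j]='c': π[5]=0 (border '')
j=6 s[j]='d': π[6]=1 (border 'd')
j=7 s[j]='d': π[7]=2 (border 'dd')
j=8 s[j]='b': k: 2→1→0; π[8]=0 (border '')
j=9 s[j]='b': π[9]=0 (border '')

[0, 1, 2, 3, 0, 0, 1, 2, 0, 0]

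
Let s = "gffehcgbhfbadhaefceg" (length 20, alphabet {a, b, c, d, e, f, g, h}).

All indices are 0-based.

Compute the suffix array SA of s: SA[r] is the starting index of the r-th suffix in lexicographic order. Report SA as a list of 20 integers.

[11, 14, 10, 7, 17, 5, 12, 15, 18, 3, 9, 16, 2, 1, 19, 6, 0, 13, 4, 8]

sorted suffixes:
  #0 SA[0]=11  'adhaefceg'
  #1 SA[1]=14  'aefceg'
  #2 SA[2]=10  'badhaefceg'
  #3 SA[3]=7  'bhfbadhaefceg'
  #4 SA[4]=17  'ceg'
  #5 SA[5]=5  'cgbhfbadhaefceg'
  #6 SA[6]=12  'dhaefceg'
  #7 SA[7]=15  'efceg'
  #8 SA[8]=18  'eg'
  #9 SA[9]=3  'ehcgbhfbadhaefceg'
  #10 SA[10]=9  'fbadhaefceg'
  #11 SA[11]=16  'fceg'
  #12 SA[12]=2  'fehcgbhfbadhaefceg'
  #13 SA[13]=1  'ffehcgbhfbadhaefceg'
  #14 SA[14]=19  'g'
  #15 SA[15]=6  'gbhfbadhaefceg'
  #16 SA[16]=0  'gffehcgbhfbadhaefceg'
  #17 SA[17]=13  'haefceg'
  #18 SA[18]=4  'hcgbhfbadhaefceg'
  #19 SA[19]=8  'hfbadhaefceg'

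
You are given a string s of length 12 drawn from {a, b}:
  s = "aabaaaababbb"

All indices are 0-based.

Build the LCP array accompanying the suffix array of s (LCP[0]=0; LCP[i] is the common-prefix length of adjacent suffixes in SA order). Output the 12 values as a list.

sorted suffixes:
  #0 SA[0]=3  'aaaababbb'
  #1 SA[1]=4  'aaababbb'
  #2 SA[2]=0  'aabaaaababbb'
  #3 SA[3]=5  'aababbb'
  #4 SA[4]=1  'abaaaababbb'
  #5 SA[5]=6  'ababbb'
  #6 SA[6]=8  'abbb'
  #7 SA[7]=11  'b'
  #8 SA[8]=2  'baaaababbb'
  #9 SA[9]=7  'babbb'
  #10 SA[10]=10  'bb'
  #11 SA[11]=9  'bbb'

SA = [3, 4, 0, 5, 1, 6, 8, 11, 2, 7, 10, 9]
[i] adj suffixes → lcp
  [1] 3/4 → 3 ('aaa')
  [2] 4/0 → 2 ('aa')
  [3] 0/5 → 4 ('aaba')
  [4] 5/1 → 1 ('a')
  [5] 1/6 → 3 ('aba')
  [6] 6/8 → 2 ('ab')
  [7] 8/11 → 0 ('')
  [8] 11/2 → 1 ('b')
  [9] 2/7 → 2 ('ba')
  [10] 7/10 → 1 ('b')
  [11] 10/9 → 2 ('bb')

[0, 3, 2, 4, 1, 3, 2, 0, 1, 2, 1, 2]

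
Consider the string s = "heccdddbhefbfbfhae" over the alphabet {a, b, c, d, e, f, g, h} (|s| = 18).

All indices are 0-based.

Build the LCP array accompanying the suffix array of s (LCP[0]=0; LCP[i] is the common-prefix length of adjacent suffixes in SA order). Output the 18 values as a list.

[0, 0, 2, 1, 0, 1, 0, 1, 2, 0, 1, 1, 0, 3, 1, 0, 1, 2]

rank→(start, suffix):
  0 → (16, 'ae')
  1 → (11, 'bfbfhae')
  2 → (13, 'bfhae')
  3 → (7, 'bhefbfbfhae')
  4 → (2, 'ccdddbhefbfbfhae')
  5 → (3, 'cdddbhefbfbfhae')
  6 → (6, 'dbhefbfbfhae')
  7 → (5, 'ddbhefbfbfhae')
  8 → (4, 'dddbhefbfbfhae')
  9 → (17, 'e')
  10 → (1, 'eccdddbhefbfbfhae')
  11 → (9, 'efbfbfhae')
  12 → (10, 'fbfbfhae')
  13 → (12, 'fbfhae')
  14 → (14, 'fhae')
  15 → (15, 'hae')
  16 → (0, 'heccdddbhefbfbfhae')
  17 → (8, 'hefbfbfhae')

SA = [16, 11, 13, 7, 2, 3, 6, 5, 4, 17, 1, 9, 10, 12, 14, 15, 0, 8]
rank  pair      lcp
   1  s[16:],s[11:]  0  ''
   2  s[11:],s[13:]  2  'bf'
   3  s[13:],s[7:]  1  'b'
   4  s[7:],s[2:]  0  ''
   5  s[2:],s[3:]  1  'c'
   6  s[3:],s[6:]  0  ''
   7  s[6:],s[5:]  1  'd'
   8  s[5:],s[4:]  2  'dd'
   9  s[4:],s[17:]  0  ''
  10  s[17:],s[1:]  1  'e'
  11  s[1:],s[9:]  1  'e'
  12  s[9:],s[10:]  0  ''
  13  s[10:],s[12:]  3  'fbf'
  14  s[12:],s[14:]  1  'f'
  15  s[14:],s[15:]  0  ''
  16  s[15:],s[0:]  1  'h'
  17  s[0:],s[8:]  2  'he'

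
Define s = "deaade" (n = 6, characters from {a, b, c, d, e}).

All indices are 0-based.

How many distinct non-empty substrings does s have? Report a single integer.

17

rank | idx | suffix
   0 |   2 | aade
   1 |   3 | ade
   2 |   4 | de
   3 |   0 | deaade
   4 |   5 | e
   5 |   1 | eaade

SA = [2, 3, 4, 0, 5, 1]
rank  pair      lcp
   1  s[2:],s[3:]  1  'a'
   2  s[3:],s[4:]  0  ''
   3  s[4:],s[0:]  2  'de'
   4  s[0:],s[5:]  0  ''
   5  s[5:],s[1:]  1  'e'

n(n+1)/2 = 6·7/2 = 21
Σ LCP = 0 + 1 + 0 + 2 + 0 + 1 = 4
distinct = 21 − 4 = 17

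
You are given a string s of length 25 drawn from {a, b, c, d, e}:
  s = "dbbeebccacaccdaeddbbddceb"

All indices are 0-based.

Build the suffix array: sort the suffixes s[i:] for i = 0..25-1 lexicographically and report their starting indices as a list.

[8, 10, 14, 24, 18, 1, 5, 19, 2, 7, 9, 6, 11, 12, 22, 13, 17, 0, 21, 16, 20, 23, 4, 15, 3]

sorted suffixes:
  #0 SA[0]=8  'acaccdaeddbbddceb'
  #1 SA[1]=10  'accdaeddbbddceb'
  #2 SA[2]=14  'aeddbbddceb'
  #3 SA[3]=24  'b'
  #4 SA[4]=18  'bbddceb'
  #5 SA[5]=1  'bbeebccacaccdaeddbbddceb'
  #6 SA[6]=5  'bccacaccdaeddbbddceb'
  #7 SA[7]=19  'bddceb'
  #8 SA[8]=2  'beebccacaccdaeddbbddceb'
  #9 SA[9]=7  'cacaccdaeddbbddceb'
  #10 SA[10]=9  'caccdaeddbbddceb'
  #11 SA[11]=6  'ccacaccdaeddbbddceb'
  #12 SA[12]=11  'ccdaeddbbddceb'
  #13 SA[13]=12  'cdaeddbbddceb'
  #14 SA[14]=22  'ceb'
  #15 SA[15]=13  'daeddbbddceb'
  #16 SA[16]=17  'dbbddceb'
  #17 SA[17]=0  'dbbeebccacaccdaeddbbddceb'
  #18 SA[18]=21  'dceb'
  #19 SA[19]=16  'ddbbddceb'
  #20 SA[20]=20  'ddceb'
  #21 SA[21]=23  'eb'
  #22 SA[22]=4  'ebccacaccdaeddbbddceb'
  #23 SA[23]=15  'eddbbddceb'
  #24 SA[24]=3  'eebccacaccdaeddbbddceb'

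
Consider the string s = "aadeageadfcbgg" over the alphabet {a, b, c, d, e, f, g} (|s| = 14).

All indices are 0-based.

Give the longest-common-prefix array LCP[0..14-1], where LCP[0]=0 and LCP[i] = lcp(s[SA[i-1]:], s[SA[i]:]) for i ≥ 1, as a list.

[0, 1, 2, 1, 0, 0, 0, 1, 0, 2, 0, 0, 1, 1]

rank→(start, suffix):
  0 → (0, 'aadeageadfcbgg')
  1 → (1, 'adeageadfcbgg')
  2 → (7, 'adfcbgg')
  3 → (4, 'ageadfcbgg')
  4 → (11, 'bgg')
  5 → (10, 'cbgg')
  6 → (2, 'deageadfcbgg')
  7 → (8, 'dfcbgg')
  8 → (6, 'eadfcbgg')
  9 → (3, 'eageadfcbgg')
  10 → (9, 'fcbgg')
  11 → (13, 'g')
  12 → (5, 'geadfcbgg')
  13 → (12, 'gg')

SA = [0, 1, 7, 4, 11, 10, 2, 8, 6, 3, 9, 13, 5, 12]
rank  pair      lcp
   1  s[0:],s[1:]  1  'a'
   2  s[1:],s[7:]  2  'ad'
   3  s[7:],s[4:]  1  'a'
   4  s[4:],s[11:]  0  ''
   5  s[11:],s[10:]  0  ''
   6  s[10:],s[2:]  0  ''
   7  s[2:],s[8:]  1  'd'
   8  s[8:],s[6:]  0  ''
   9  s[6:],s[3:]  2  'ea'
  10  s[3:],s[9:]  0  ''
  11  s[9:],s[13:]  0  ''
  12  s[13:],s[5:]  1  'g'
  13  s[5:],s[12:]  1  'g'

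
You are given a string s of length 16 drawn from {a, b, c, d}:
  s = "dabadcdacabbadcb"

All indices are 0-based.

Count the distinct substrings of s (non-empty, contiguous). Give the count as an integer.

116

rank | idx | suffix
   0 |   1 | abadcdacabbadcb
   1 |   9 | abbadcb
   2 |   7 | acabbadcb
   3 |  12 | adcb
   4 |   3 | adcdacabbadcb
   5 |  15 | b
   6 |  11 | badcb
   7 |   2 | badcdacabbadcb
   8 |  10 | bbadcb
   9 |   8 | cabbadcb
  10 |  14 | cb
  11 |   5 | cdacabbadcb
  12 |   0 | dabadcdacabbadcb
  13 |   6 | dacabbadcb
  14 |  13 | dcb
  15 |   4 | dcdacabbadcb

SA = [1, 9, 7, 12, 3, 15, 11, 2, 10, 8, 14, 5, 0, 6, 13, 4]
i: (SA[i-1],SA[i]) lcp shared
  1: (1,9) 2 'ab'
  2: (9,7) 1 'a'
  3: (7,12) 1 'a'
  4: (12,3) 3 'adc'
  5: (3,15) 0 ''
  6: (15,11) 1 'b'
  7: (11,2) 4 'badc'
  8: (2,10) 1 'b'
  9: (10,8) 0 ''
  10: (8,14) 1 'c'
  11: (14,5) 1 'c'
  12: (5,0) 0 ''
  13: (0,6) 2 'da'
  14: (6,13) 1 'd'
  15: (13,4) 2 'dc'

n(n+1)/2 = 16·17/2 = 136
Σ LCP = 0 + 2 + 1 + 1 + 3 + 0 + 1 + 4 + 1 + 0 + 1 + 1 + 0 + 2 + 1 + 2 = 20
distinct = 136 − 20 = 116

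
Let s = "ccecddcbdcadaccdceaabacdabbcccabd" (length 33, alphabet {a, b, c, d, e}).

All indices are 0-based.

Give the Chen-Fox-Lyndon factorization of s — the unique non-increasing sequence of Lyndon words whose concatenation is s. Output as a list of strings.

["ccecdd", "c", "bdc", "ad", "accdce", "aabacdabbcccabd"]

emit factor 1: 'ccecdd' (i=0, period=6)
emit factor 2: 'c' (i=6, period=1)
emit factor 3: 'bdc' (i=7, period=3)
emit factor 4: 'ad' (i=10, period=2)
emit factor 5: 'accdce' (i=12, period=6)
emit factor 6: 'aabacdabbcccabd' (i=18, period=15)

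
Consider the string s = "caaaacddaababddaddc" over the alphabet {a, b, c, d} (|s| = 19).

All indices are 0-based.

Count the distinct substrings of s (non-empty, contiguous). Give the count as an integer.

166

sorted suffixes:
  #0 SA[0]=1  'aaaacddaababddaddc'
  #1 SA[1]=2  'aaacddaababddaddc'
  #2 SA[2]=8  'aababddaddc'
  #3 SA[3]=3  'aacddaababddaddc'
  #4 SA[4]=9  'ababddaddc'
  #5 SA[5]=11  'abddaddc'
  #6 SA[6]=4  'acddaababddaddc'
  #7 SA[7]=15  'addc'
  #8 SA[8]=10  'babddaddc'
  #9 SA[9]=12  'bddaddc'
  #10 SA[10]=18  'c'
  #11 SA[11]=0  'caaaacddaababddaddc'
  #12 SA[12]=5  'cddaababddaddc'
  #13 SA[13]=7  'daababddaddc'
  #14 SA[14]=14  'daddc'
  #15 SA[15]=17  'dc'
  #16 SA[16]=6  'ddaababddaddc'
  #17 SA[17]=13  'ddaddc'
  #18 SA[18]=16  'ddc'

SA = [1, 2, 8, 3, 9, 11, 4, 15, 10, 12, 18, 0, 5, 7, 14, 17, 6, 13, 16]
rank  pair      lcp
   1  s[1:],s[2:]  3  'aaa'
   2  s[2:],s[8:]  2  'aa'
   3  s[8:],s[3:]  2  'aa'
   4  s[3:],s[9:]  1  'a'
   5  s[9:],s[11:]  2  'ab'
   6  s[11:],s[4:]  1  'a'
   7  s[4:],s[15:]  1  'a'
   8  s[15:],s[10:]  0  ''
   9  s[10:],s[12:]  1  'b'
  10  s[12:],s[18:]  0  ''
  11  s[18:],s[0:]  1  'c'
  12  s[0:],s[5:]  1  'c'
  13  s[5:],s[7:]  0  ''
  14  s[7:],s[14:]  2  'da'
  15  s[14:],s[17:]  1  'd'
  16  s[17:],s[6:]  1  'd'
  17  s[6:],s[13:]  3  'dda'
  18  s[13:],s[16:]  2  'dd'

n(n+1)/2 = 19·20/2 = 190
Σ LCP = 0 + 3 + 2 + 2 + 1 + 2 + 1 + 1 + 0 + 1 + 0 + 1 + 1 + 0 + 2 + 1 + 1 + 3 + 2 = 24
distinct = 190 − 24 = 166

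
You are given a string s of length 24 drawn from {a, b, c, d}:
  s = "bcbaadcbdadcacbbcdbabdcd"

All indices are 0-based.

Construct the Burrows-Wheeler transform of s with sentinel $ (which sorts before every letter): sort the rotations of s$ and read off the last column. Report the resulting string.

dbbcdacdc$bcadbaddbcbcaab

rank  rotation                   last
    0  $bcbaadcbdadcacbbcdbabdcd  d
    1  aadcbdadcacbbcdbabdcd$bcb  b
    2  abdcd$bcbaadcbdadcacbbcdb  b
    3  acbbcdbabdcd$bcbaadcbdadc  c
    4  adcacbbcdbabdcd$bcbaadcbd  d
    5  adcbdadcacbbcdbabdcd$bcba  a
    6  baadcbdadcacbbcdbabdcd$bc  c
    7  babdcd$bcbaadcbdadcacbbcd  d
    8  bbcdbabdcd$bcbaadcbdadcac  c
    9  bcbaadcbdadcacbbcdbabdcd$  $
   10  bcdbabdcd$bcbaadcbdadcacb  b
   11  bdadcacbbcdbabdcd$bcbaadc  c
   12  bdcd$bcbaadcbdadcacbbcdba  a
   13  cacbbcdbabdcd$bcbaadcbdad  d
   14  cbaadcbdadcacbbcdbabdcd$b  b
   15  cbbcdbabdcd$bcbaadcbdadca  a
   16  cbdadcacbbcdbabdcd$bcbaad  d
   17  cd$bcbaadcbdadcacbbcdbabd  d
   18  cdbabdcd$bcbaadcbdadcacbb  b
   19  d$bcbaadcbdadcacbbcdbabdc  c
   20  dadcacbbcdbabdcd$bcbaadcb  b
   21  dbabdcd$bcbaadcbdadcacbbc  c
   22  dcacbbcdbabdcd$bcbaadcbda  a
   23  dcbdadcacbbcdbabdcd$bcbaa  a
   24  dcd$bcbaadcbdadcacbbcdbab  b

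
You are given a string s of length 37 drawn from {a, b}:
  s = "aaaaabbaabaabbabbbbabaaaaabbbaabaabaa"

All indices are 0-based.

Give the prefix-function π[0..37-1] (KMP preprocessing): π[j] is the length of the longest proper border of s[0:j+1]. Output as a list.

π[0] = 0
j=1 s[j]='a': π[1]=1 (border 'a')
j=2 s[j]='a': π[2]=2 (border 'aa')
j=3 s[j]='a': π[3]=3 (border 'aaa')
j=4 s[j]='a': π[4]=4 (border 'aaaa')
j=5 s[j]='b': k: 4→3→2→1→0; π[5]=0 (border '')
j=6 s[j]='b': π[6]=0 (border '')
j=7 s[j]='a': π[7]=1 (border 'a')
j=8 s[j]='a': π[8]=2 (border 'aa')
j=9 s[j]='b': k: 2→1→0; π[9]=0 (border '')
j=10 s[j]='a': π[10]=1 (border 'a')
j=11 s[j]='a': π[11]=2 (border 'aa')
j=12 s[j]='b': k: 2→1→0; π[12]=0 (border '')
j=13 s[j]='b': π[13]=0 (border '')
j=14 s[j]='a': π[14]=1 (border 'a')
j=15 s[j]='b': k: 1→0; π[15]=0 (border '')
j=16 s[j]='b': π[16]=0 (border '')
j=17 s[j]='b': π[17]=0 (border '')
j=18 s[j]='b': π[18]=0 (border '')
j=19 s[j]='a': π[19]=1 (border 'a')
j=20 s[j]='b': k: 1→0; π[20]=0 (border '')
j=21 s[j]='a': π[21]=1 (border 'a')
j=22 s[j]='a': π[22]=2 (border 'aa')
j=23 s[j]='a': π[23]=3 (border 'aaa')
j=24 s[j]='a': π[24]=4 (border 'aaaa')
j=25 s[j]='a': π[25]=5 (border 'aaaaa')
j=26 s[j]='b': π[26]=6 (border 'aaaaab')
j=27 s[j]='b': π[27]=7 (border 'aaaaabb')
j=28 s[j]='b': k: 7→0; π[28]=0 (border '')
j=29 s[j]='a': π[29]=1 (border 'a')
j=30 s[j]='a': π[30]=2 (border 'aa')
j=31 s[j]='b': k: 2→1→0; π[31]=0 (border '')
j=32 s[j]='a': π[32]=1 (border 'a')
j=33 s[j]='a': π[33]=2 (border 'aa')
j=34 s[j]='b': k: 2→1→0; π[34]=0 (border '')
j=35 s[j]='a': π[35]=1 (border 'a')
j=36 s[j]='a': π[36]=2 (border 'aa')

[0, 1, 2, 3, 4, 0, 0, 1, 2, 0, 1, 2, 0, 0, 1, 0, 0, 0, 0, 1, 0, 1, 2, 3, 4, 5, 6, 7, 0, 1, 2, 0, 1, 2, 0, 1, 2]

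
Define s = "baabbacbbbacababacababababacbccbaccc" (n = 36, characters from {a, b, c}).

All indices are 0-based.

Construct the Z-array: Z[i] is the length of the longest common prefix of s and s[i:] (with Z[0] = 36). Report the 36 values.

Z[0]=36
i=1: fresh scan; Z[1]=0
i=2: fresh scan; Z[2]=0
i=3: fresh scan; Z[3]=1 extend→box=[3,4)
i=4: fresh scan; Z[4]=2 extend→box=[4,6)
i=5: min(r-i=1, Z[1]=0)=0; Z[5]=0
i=6: fresh scan; Z[6]=0
i=7: fresh scan; Z[7]=1 extend→box=[7,8)
i=8: fresh scan; Z[8]=1 extend→box=[8,9)
i=9: fresh scan; Z[9]=2 extend→box=[9,11)
i=10: min(r-i=1, Z[1]=0)=0; Z[10]=0
i=11: fresh scan; Z[11]=0
i=12: fresh scan; Z[12]=0
i=13: fresh scan; Z[13]=2 extend→box=[13,15)
i=14: min(r-i=1, Z[1]=0)=0; Z[14]=0
i=15: fresh scan; Z[15]=2 extend→box=[15,17)
i=16: min(r-i=1, Z[1]=0)=0; Z[16]=0
i=17: fresh scan; Z[17]=0
i=18: fresh scan; Z[18]=0
i=19: fresh scan; Z[19]=2 extend→box=[19,21)
i=20: min(r-i=1, Z[1]=0)=0; Z[20]=0
i=21: fresh scan; Z[21]=2 extend→box=[21,23)
i=22: min(r-i=1, Z[1]=0)=0; Z[22]=0
i=23: fresh scan; Z[23]=2 extend→box=[23,25)
i=24: min(r-i=1, Z[1]=0)=0; Z[24]=0
i=25: fresh scan; Z[25]=2 extend→box=[25,27)
i=26: min(r-i=1, Z[1]=0)=0; Z[26]=0
i=27: fresh scan; Z[27]=0
i=28: fresh scan; Z[28]=1 extend→box=[28,29)
i=29: fresh scan; Z[29]=0
i=30: fresh scan; Z[30]=0
i=31: fresh scan; Z[31]=2 extend→box=[31,33)
i=32: min(r-i=1, Z[1]=0)=0; Z[32]=0
i=33: fresh scan; Z[33]=0
i=34: fresh scan; Z[34]=0
i=35: fresh scan; Z[35]=0

[36, 0, 0, 1, 2, 0, 0, 1, 1, 2, 0, 0, 0, 2, 0, 2, 0, 0, 0, 2, 0, 2, 0, 2, 0, 2, 0, 0, 1, 0, 0, 2, 0, 0, 0, 0]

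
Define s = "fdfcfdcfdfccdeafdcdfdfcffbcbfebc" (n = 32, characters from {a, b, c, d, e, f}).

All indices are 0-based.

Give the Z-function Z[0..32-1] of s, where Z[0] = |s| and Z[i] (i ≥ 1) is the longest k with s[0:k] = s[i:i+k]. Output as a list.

[32, 0, 1, 0, 2, 0, 0, 4, 0, 1, 0, 0, 0, 0, 0, 2, 0, 0, 0, 5, 0, 1, 0, 1, 1, 0, 0, 0, 1, 0, 0, 0]

Z[0]=32
i=1: outside box; Z[1]=0
i=2: outside box; Z[2]=1 scan→box=[2,3)
i=3: outside box; Z[3]=0
i=4: outside box; Z[4]=2 scan→box=[4,6)
i=5: min(r-i=1, Z[1]=0)=0; Z[5]=0
i=6: outside box; Z[6]=0
i=7: outside box; Z[7]=4 scan→box=[7,11)
i=8: min(r-i=3, Z[1]=0)=0; Z[8]=0
i=9: min(r-i=2, Z[2]=1)=1; Z[9]=1
i=10: min(r-i=1, Z[3]=0)=0; Z[10]=0
i=11: outside box; Z[11]=0
i=12: outside box; Z[12]=0
i=13: outside box; Z[13]=0
i=14: outside box; Z[14]=0
i=15: outside box; Z[15]=2 scan→box=[15,17)
i=16: min(r-i=1, Z[1]=0)=0; Z[16]=0
i=17: outside box; Z[17]=0
i=18: outside box; Z[18]=0
i=19: outside box; Z[19]=5 scan→box=[19,24)
i=20: min(r-i=4, Z[1]=0)=0; Z[20]=0
i=21: min(r-i=3, Z[2]=1)=1; Z[21]=1
i=22: min(r-i=2, Z[3]=0)=0; Z[22]=0
i=23: min(r-i=1, Z[4]=2)=1; Z[23]=1
i=24: outside box; Z[24]=1 scan→box=[24,25)
i=25: outside box; Z[25]=0
i=26: outside box; Z[26]=0
i=27: outside box; Z[27]=0
i=28: outside box; Z[28]=1 scan→box=[28,29)
i=29: outside box; Z[29]=0
i=30: outside box; Z[30]=0
i=31: outside box; Z[31]=0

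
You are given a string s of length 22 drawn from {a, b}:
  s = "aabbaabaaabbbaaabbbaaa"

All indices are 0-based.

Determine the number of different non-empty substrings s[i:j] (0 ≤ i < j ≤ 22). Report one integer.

173

rank→(start, suffix):
  0 → (21, 'a')
  1 → (20, 'aa')
  2 → (19, 'aaa')
  3 → (13, 'aaabbbaaa')
  4 → (7, 'aaabbbaaabbbaaa')
  5 → (4, 'aabaaabbbaaabbbaaa')
  6 → (0, 'aabbaabaaabbbaaabbbaaa')
  7 → (14, 'aabbbaaa')
  8 → (8, 'aabbbaaabbbaaa')
  9 → (5, 'abaaabbbaaabbbaaa')
  10 → (1, 'abbaabaaabbbaaabbbaaa')
  11 → (15, 'abbbaaa')
  12 → (9, 'abbbaaabbbaaa')
  13 → (18, 'baaa')
  14 → (12, 'baaabbbaaa')
  15 → (6, 'baaabbbaaabbbaaa')
  16 → (3, 'baabaaabbbaaabbbaaa')
  17 → (17, 'bbaaa')
  18 → (11, 'bbaaabbbaaa')
  19 → (2, 'bbaabaaabbbaaabbbaaa')
  20 → (16, 'bbbaaa')
  21 → (10, 'bbbaaabbbaaa')

SA = [21, 20, 19, 13, 7, 4, 0, 14, 8, 5, 1, 15, 9, 18, 12, 6, 3, 17, 11, 2, 16, 10]
[i] adj suffixes → lcp
  [1] 21/20 → 1 ('a')
  [2] 20/19 → 2 ('aa')
  [3] 19/13 → 3 ('aaa')
  [4] 13/7 → 9 ('aaabbbaaa')
  [5] 7/4 → 2 ('aa')
  [6] 4/0 → 3 ('aab')
  [7] 0/14 → 4 ('aabb')
  [8] 14/8 → 8 ('aabbbaaa')
  [9] 8/5 → 1 ('a')
  [10] 5/1 → 2 ('ab')
  [11] 1/15 → 3 ('abb')
  [12] 15/9 → 7 ('abbbaaa')
  [13] 9/18 → 0 ('')
  [14] 18/12 → 4 ('baaa')
  [15] 12/6 → 10 ('baaabbbaaa')
  [16] 6/3 → 3 ('baa')
  [17] 3/17 → 1 ('b')
  [18] 17/11 → 5 ('bbaaa')
  [19] 11/2 → 4 ('bbaa')
  [20] 2/16 → 2 ('bb')
  [21] 16/10 → 6 ('bbbaaa')

n(n+1)/2 = 22·23/2 = 253
Σ LCP = 0 + 1 + 2 + 3 + 9 + 2 + 3 + 4 + 8 + 1 + 2 + 3 + 7 + 0 + 4 + 10 + 3 + 1 + 5 + 4 + 2 + 6 = 80
distinct = 253 − 80 = 173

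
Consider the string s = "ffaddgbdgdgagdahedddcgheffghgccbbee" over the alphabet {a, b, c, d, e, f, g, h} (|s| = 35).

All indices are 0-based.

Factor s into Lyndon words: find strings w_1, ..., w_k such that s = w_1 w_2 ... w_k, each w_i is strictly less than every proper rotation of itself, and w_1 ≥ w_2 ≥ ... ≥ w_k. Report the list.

["f", "f", "addgbdgdgagdahedddcgheffghgccbbee"]

emit factor 1: 'f' (i=0, period=1)
emit factor 2: 'f' (i=1, period=1)
emit factor 3: 'addgbdgdgagdahedddcgheffghgccbbee' (i=2, period=33)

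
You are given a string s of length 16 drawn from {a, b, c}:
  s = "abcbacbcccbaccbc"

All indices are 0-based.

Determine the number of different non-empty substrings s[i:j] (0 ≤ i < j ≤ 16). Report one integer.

109

rank | idx | suffix
   0 |   0 | abcbacbcccbaccbc
   1 |   4 | acbcccbaccbc
   2 |  11 | accbc
   3 |   3 | bacbcccbaccbc
   4 |  10 | baccbc
   5 |  14 | bc
   6 |   1 | bcbacbcccbaccbc
   7 |   6 | bcccbaccbc
   8 |  15 | c
   9 |   2 | cbacbcccbaccbc
  10 |   9 | cbaccbc
  11 |  13 | cbc
  12 |   5 | cbcccbaccbc
  13 |   8 | ccbaccbc
  14 |  12 | ccbc
  15 |   7 | cccbaccbc

SA = [0, 4, 11, 3, 10, 14, 1, 6, 15, 2, 9, 13, 5, 8, 12, 7]
[i] adj suffixes → lcp
  [1] 0/4 → 1 ('a')
  [2] 4/11 → 2 ('ac')
  [3] 11/3 → 0 ('')
  [4] 3/10 → 3 ('bac')
  [5] 10/14 → 1 ('b')
  [6] 14/1 → 2 ('bc')
  [7] 1/6 → 2 ('bc')
  [8] 6/15 → 0 ('')
  [9] 15/2 → 1 ('c')
  [10] 2/9 → 4 ('cbac')
  [11] 9/13 → 2 ('cb')
  [12] 13/5 → 3 ('cbc')
  [13] 5/8 → 1 ('c')
  [14] 8/12 → 3 ('ccb')
  [15] 12/7 → 2 ('cc')

n(n+1)/2 = 16·17/2 = 136
Σ LCP = 0 + 1 + 2 + 0 + 3 + 1 + 2 + 2 + 0 + 1 + 4 + 2 + 3 + 1 + 3 + 2 = 27
distinct = 136 − 27 = 109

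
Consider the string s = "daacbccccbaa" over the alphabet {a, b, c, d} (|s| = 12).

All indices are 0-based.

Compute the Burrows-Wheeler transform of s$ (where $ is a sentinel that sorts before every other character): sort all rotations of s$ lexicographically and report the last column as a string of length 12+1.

aabdacccaccb$

rank  rotation       last
    0  $daacbccccbaa  a
    1  a$daacbccccba  a
    2  aa$daacbccccb  b
    3  aacbccccbaa$d  d
    4  acbccccbaa$da  a
    5  baa$daacbcccc  c
    6  bccccbaa$daac  c
    7  cbaa$daacbccc  c
    8  cbccccbaa$daa  a
    9  ccbaa$daacbcc  c
   10  cccbaa$daacbc  c
   11  ccccbaa$daacb  b
   12  daacbccccbaa$  $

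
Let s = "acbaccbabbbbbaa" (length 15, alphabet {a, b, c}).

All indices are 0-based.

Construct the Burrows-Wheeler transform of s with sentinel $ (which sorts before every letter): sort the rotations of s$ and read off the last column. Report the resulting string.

rank  rotation          last
    0  $acbaccbabbbbbaa  a
    1  a$acbaccbabbbbba  a
    2  aa$acbaccbabbbbb  b
    3  abbbbbaa$acbaccb  b
    4  acbaccbabbbbbaa$  $
    5  accbabbbbbaa$acb  b
    6  baa$acbaccbabbbb  b
    7  babbbbbaa$acbacc  c
    8  baccbabbbbbaa$ac  c
    9  bbaa$acbaccbabbb  b
   10  bbbaa$acbaccbabb  b
   11  bbbbaa$acbaccbab  b
   12  bbbbbaa$acbaccba  a
   13  cbabbbbbaa$acbac  c
   14  cbaccbabbbbbaa$a  a
   15  ccbabbbbbaa$acba  a

aabb$bbccbbbacaa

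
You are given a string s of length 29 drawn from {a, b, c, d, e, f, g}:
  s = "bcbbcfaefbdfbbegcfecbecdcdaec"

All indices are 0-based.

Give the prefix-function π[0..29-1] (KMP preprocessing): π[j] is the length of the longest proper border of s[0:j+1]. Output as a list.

π[0] = 0
j=1 s[j]='c': π[1]=0 (border '')
j=2 s[j]='b': π[2]=1 (border 'b')
j=3 s[j]='b': k: 1→0; π[3]=1 (border 'b')
j=4 s[j]='c': π[4]=2 (border 'bc')
j=5 s[j]='f': k: 2→0; π[5]=0 (border '')
j=6 s[j]='a': π[6]=0 (border '')
j=7 s[j]='e': π[7]=0 (border '')
j=8 s[j]='f': π[8]=0 (border '')
j=9 s[j]='b': π[9]=1 (border 'b')
j=10 s[j]='d': k: 1→0; π[10]=0 (border '')
j=11 s[j]='f': π[11]=0 (border '')
j=12 s[j]='b': π[12]=1 (border 'b')
j=13 s[j]='b': k: 1→0; π[13]=1 (border 'b')
j=14 s[j]='e': k: 1→0; π[14]=0 (border '')
j=15 s[j]='g': π[15]=0 (border '')
j=16 s[j]='c': π[16]=0 (border '')
j=17 s[j]='f': π[17]=0 (border '')
j=18 s[j]='e': π[18]=0 (border '')
j=19 s[j]='c': π[19]=0 (border '')
j=20 s[j]='b': π[20]=1 (border 'b')
j=21 s[j]='e': k: 1→0; π[21]=0 (border '')
j=22 s[j]='c': π[22]=0 (border '')
j=23 s[j]='d': π[23]=0 (border '')
j=24 s[j]='c': π[24]=0 (border '')
j=25 s[j]='d': π[25]=0 (border '')
j=26 s[j]='a': π[26]=0 (border '')
j=27 s[j]='e': π[27]=0 (border '')
j=28 s[j]='c': π[28]=0 (border '')

[0, 0, 1, 1, 2, 0, 0, 0, 0, 1, 0, 0, 1, 1, 0, 0, 0, 0, 0, 0, 1, 0, 0, 0, 0, 0, 0, 0, 0]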